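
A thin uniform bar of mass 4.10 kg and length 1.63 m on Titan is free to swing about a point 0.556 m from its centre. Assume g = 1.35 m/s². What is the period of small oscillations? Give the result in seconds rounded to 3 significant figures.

For a physical pendulum T = 2π√(I/(mgd)), with d = 0.5560 m from pivot to centre of mass.
I_cm = mL²/12 = 4.10 × 1.63²/12 = 0.9078 kg·m²; I = I_cm + md² = 0.9078 + 4.10 × 0.5560² = 2.175 kg·m².
T = 2π√(2.175/(4.10 × 1.35 × 0.5560)) = 5.28 s.

5.28 s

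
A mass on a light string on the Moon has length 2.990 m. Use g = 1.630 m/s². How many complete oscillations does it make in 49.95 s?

T = 2π√(L/g) = 2π√(2.990/1.630) = 8.5098 s.
Number of complete oscillations = ⌊49.95/8.5098⌋ = ⌊5.8697⌋ = 5.

5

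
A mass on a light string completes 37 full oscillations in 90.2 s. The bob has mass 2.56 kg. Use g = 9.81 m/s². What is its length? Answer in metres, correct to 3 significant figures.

1.48 m

T = 90.2/37 = 2.438 s.
From T = 2π√(L/g), L = gT²/(4π²) = 9.81 × 2.438²/(4π²) = 1.48 m.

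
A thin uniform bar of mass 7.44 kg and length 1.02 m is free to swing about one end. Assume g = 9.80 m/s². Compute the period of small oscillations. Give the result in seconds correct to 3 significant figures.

For a physical pendulum T = 2π√(I/(mgd)), with d = 0.5100 m from pivot to centre of mass.
I_cm = mL²/12 = 7.44 × 1.02²/12 = 0.6450 kg·m²; I = I_cm + md² = 0.6450 + 7.44 × 0.5100² = 2.580 kg·m².
T = 2π√(2.580/(7.44 × 9.80 × 0.5100)) = 1.66 s.

1.66 s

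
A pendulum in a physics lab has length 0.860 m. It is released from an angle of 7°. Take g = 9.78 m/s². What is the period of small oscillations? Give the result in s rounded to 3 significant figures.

T = 2π√(L/g) = 2π√(0.860/9.78) = 2π × 0.2965 = 1.86 s.

1.86 s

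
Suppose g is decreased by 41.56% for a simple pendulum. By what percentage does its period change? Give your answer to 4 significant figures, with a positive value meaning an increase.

T ∝ 1/√g, so T'/T = 1/√(0.58440) = 1.3081.
Percentage change in T = (1.3081 − 1) × 100% = 30.81%.

30.81%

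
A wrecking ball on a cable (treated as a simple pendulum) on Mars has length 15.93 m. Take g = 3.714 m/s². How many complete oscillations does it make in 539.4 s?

T = 2π√(L/g) = 2π√(15.93/3.714) = 13.013 s.
Number of complete oscillations = ⌊539.4/13.013⌋ = ⌊41.452⌋ = 41.

41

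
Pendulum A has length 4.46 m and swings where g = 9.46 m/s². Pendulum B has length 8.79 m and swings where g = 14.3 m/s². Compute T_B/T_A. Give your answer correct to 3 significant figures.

T = 2π√(L/g), so T_B/T_A = √((L_B/g_B)/(L_A/g_A)) = √((8.79/14.3)/(4.46/9.46)) = 1.14.

1.14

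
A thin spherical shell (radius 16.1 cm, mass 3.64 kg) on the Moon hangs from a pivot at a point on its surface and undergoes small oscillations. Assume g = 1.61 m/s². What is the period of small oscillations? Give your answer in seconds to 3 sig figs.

I_cm = (2/3)mr² = 0.06290 kg·m². The pivot is at distance d = 0.161 m from the centre of mass.
By the parallel-axis theorem, I = I_cm + md² = 0.06290 + 0.09435 = 0.1573 kg·m².
T = 2π√(I/(mgd)) = 2π√(0.1573/(3.64 × 1.61 × 0.161)) = 2.57 s.

2.57 s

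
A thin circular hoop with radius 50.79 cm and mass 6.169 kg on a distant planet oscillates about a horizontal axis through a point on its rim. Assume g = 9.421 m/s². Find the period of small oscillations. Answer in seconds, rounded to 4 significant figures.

2.063 s

I_cm = mr² = 1.5914 kg·m². The pivot is at distance d = 0.5079 m from the centre of mass.
By the parallel-axis theorem, I = I_cm + md² = 1.5914 + 1.5914 = 3.1827 kg·m².
T = 2π√(I/(mgd)) = 2π√(3.1827/(6.169 × 9.421 × 0.5079)) = 2.063 s.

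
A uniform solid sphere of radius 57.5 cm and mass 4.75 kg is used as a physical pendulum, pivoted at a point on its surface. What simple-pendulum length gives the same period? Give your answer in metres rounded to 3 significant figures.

0.805 m

The equivalent simple-pendulum length is L_eq = I/(md), where I is about the pivot and d = 0.5750 m.
I_cm = (2/5)mR² = 0.6282 kg·m², so I = I_cm + md² = 0.6282 + 1.570 = 2.199 kg·m².
L_eq = 2.199/(4.75 × 0.5750) = 0.805 m.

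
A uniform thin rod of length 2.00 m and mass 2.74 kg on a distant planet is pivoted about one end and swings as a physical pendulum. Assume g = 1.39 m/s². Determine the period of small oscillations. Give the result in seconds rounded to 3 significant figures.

6.15 s

For a physical pendulum T = 2π√(I/(mgd)), with d = 1.000 m from pivot to centre of mass.
I_cm = mL²/12 = 2.74 × 2.00²/12 = 0.9133 kg·m²; I = I_cm + md² = 0.9133 + 2.74 × 1.000² = 3.653 kg·m².
T = 2π√(3.653/(2.74 × 1.39 × 1.000)) = 6.15 s.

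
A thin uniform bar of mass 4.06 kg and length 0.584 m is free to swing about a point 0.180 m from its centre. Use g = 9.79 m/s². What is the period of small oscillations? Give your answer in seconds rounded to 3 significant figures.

For a physical pendulum T = 2π√(I/(mgd)), with d = 0.1800 m from pivot to centre of mass.
I_cm = mL²/12 = 4.06 × 0.584²/12 = 0.1154 kg·m²; I = I_cm + md² = 0.1154 + 4.06 × 0.1800² = 0.2469 kg·m².
T = 2π√(0.2469/(4.06 × 9.79 × 0.1800)) = 1.17 s.

1.17 s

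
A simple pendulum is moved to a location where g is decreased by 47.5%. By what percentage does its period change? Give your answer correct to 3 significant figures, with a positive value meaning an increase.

38.0%

T ∝ 1/√g, so T'/T = 1/√(0.5250) = 1.380.
Percentage change in T = (1.380 − 1) × 100% = 38.0%.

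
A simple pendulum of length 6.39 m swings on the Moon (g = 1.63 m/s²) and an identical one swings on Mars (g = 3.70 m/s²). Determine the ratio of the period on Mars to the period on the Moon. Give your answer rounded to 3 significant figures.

0.664

T ∝ 1/√g, so T₂/T₁ = √(g₁/g₂) = √(1.63/3.70) = 0.664.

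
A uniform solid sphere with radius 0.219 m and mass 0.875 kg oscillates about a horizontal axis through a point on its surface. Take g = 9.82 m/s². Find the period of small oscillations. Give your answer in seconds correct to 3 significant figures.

1.11 s

I_cm = (2/5)mr² = 0.01679 kg·m². The pivot is at distance d = 0.219 m from the centre of mass.
By the parallel-axis theorem, I = I_cm + md² = 0.01679 + 0.04197 = 0.05875 kg·m².
T = 2π√(I/(mgd)) = 2π√(0.05875/(0.875 × 9.82 × 0.219)) = 1.11 s.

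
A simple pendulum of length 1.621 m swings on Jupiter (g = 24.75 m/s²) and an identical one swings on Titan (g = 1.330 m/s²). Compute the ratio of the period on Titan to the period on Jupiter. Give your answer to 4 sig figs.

T ∝ 1/√g, so T₂/T₁ = √(g₁/g₂) = √(24.75/1.330) = 4.314.

4.314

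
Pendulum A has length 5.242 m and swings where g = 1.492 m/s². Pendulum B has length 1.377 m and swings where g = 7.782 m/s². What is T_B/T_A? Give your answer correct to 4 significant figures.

0.2244

T = 2π√(L/g), so T_B/T_A = √((L_B/g_B)/(L_A/g_A)) = √((1.377/7.782)/(5.242/1.492)) = 0.2244.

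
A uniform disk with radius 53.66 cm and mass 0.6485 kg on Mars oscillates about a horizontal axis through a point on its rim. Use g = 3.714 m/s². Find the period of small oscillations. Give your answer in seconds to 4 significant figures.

2.925 s

I_cm = ½mr² = 0.093364 kg·m². The pivot is at distance d = 0.5366 m from the centre of mass.
By the parallel-axis theorem, I = I_cm + md² = 0.093364 + 0.18673 = 0.28009 kg·m².
T = 2π√(I/(mgd)) = 2π√(0.28009/(0.6485 × 3.714 × 0.5366)) = 2.925 s.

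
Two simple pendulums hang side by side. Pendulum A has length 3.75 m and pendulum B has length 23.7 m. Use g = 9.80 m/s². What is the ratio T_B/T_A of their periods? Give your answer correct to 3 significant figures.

T ∝ √L, so T_B/T_A = √(L_B/L_A) = √(23.7/3.75) = 2.51.

2.51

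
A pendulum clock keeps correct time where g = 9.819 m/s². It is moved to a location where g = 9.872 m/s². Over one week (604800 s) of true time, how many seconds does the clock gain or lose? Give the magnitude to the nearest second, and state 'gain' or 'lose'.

The clock's period scales as T ∝ 1/√g, so T'/T = √(9.819/9.872) = 0.997312.
In 604800 s of true time the clock registers 604800/0.997312 = 606430.1 s, so it gains 1630 s.

gain 1630 s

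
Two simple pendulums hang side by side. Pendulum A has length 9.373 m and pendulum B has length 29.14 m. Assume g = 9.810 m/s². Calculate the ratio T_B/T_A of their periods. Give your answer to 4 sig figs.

T ∝ √L, so T_B/T_A = √(L_B/L_A) = √(29.14/9.373) = 1.763.

1.763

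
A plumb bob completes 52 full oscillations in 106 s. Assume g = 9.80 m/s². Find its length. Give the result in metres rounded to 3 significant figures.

T = 106/52 = 2.038 s.
From T = 2π√(L/g), L = gT²/(4π²) = 9.80 × 2.038²/(4π²) = 1.03 m.

1.03 m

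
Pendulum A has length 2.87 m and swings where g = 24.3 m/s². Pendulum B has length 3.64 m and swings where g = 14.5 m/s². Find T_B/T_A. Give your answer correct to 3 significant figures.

1.46

T = 2π√(L/g), so T_B/T_A = √((L_B/g_B)/(L_A/g_A)) = √((3.64/14.5)/(2.87/24.3)) = 1.46.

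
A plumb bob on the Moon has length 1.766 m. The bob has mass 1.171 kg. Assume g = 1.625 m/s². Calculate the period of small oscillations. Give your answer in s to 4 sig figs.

T = 2π√(L/g) = 2π√(1.766/1.625) = 2π × 1.0425 = 6.550 s.

6.550 s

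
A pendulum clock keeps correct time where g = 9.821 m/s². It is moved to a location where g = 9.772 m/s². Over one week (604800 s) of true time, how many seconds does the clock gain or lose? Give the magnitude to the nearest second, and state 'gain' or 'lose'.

The clock's period scales as T ∝ 1/√g, so T'/T = √(9.821/9.772) = 1.00250.
In 604800 s of true time the clock registers 604800/1.00250 = 603289.3 s, so it loses 1511 s.

lose 1511 s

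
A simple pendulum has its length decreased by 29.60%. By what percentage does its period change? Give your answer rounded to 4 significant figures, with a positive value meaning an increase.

T ∝ √L, so T'/T = √(0.70400) = 0.83905.
Percentage change in T = (0.83905 − 1) × 100% = -16.10%.

-16.10%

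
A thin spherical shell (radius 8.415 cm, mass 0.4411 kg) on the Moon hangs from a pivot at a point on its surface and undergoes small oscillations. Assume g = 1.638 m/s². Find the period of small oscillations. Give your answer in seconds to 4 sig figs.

1.839 s

I_cm = (2/3)mr² = 0.0020824 kg·m². The pivot is at distance d = 0.08415 m from the centre of mass.
By the parallel-axis theorem, I = I_cm + md² = 0.0020824 + 0.0031235 = 0.0052059 kg·m².
T = 2π√(I/(mgd)) = 2π√(0.0052059/(0.4411 × 1.638 × 0.08415)) = 1.839 s.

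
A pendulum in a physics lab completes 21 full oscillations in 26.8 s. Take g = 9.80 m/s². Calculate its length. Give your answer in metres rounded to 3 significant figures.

0.404 m

T = 26.8/21 = 1.276 s.
From T = 2π√(L/g), L = gT²/(4π²) = 9.80 × 1.276²/(4π²) = 0.404 m.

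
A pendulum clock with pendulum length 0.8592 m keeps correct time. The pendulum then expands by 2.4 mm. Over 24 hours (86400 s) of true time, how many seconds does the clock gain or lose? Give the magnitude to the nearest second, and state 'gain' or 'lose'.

lose 120 s

T ∝ √L, so T'/T = √(0.86160/0.8592) = 1.00140.
In 86400 s of true time the clock registers 86400/1.00140 = 86279.6 s, so it loses 120 s.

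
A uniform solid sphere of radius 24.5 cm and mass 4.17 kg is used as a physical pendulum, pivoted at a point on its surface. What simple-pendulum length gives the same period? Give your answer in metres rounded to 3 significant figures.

0.343 m

The equivalent simple-pendulum length is L_eq = I/(md), where I is about the pivot and d = 0.2450 m.
I_cm = (2/5)mR² = 0.1001 kg·m², so I = I_cm + md² = 0.1001 + 0.2503 = 0.3504 kg·m².
L_eq = 0.3504/(4.17 × 0.2450) = 0.343 m.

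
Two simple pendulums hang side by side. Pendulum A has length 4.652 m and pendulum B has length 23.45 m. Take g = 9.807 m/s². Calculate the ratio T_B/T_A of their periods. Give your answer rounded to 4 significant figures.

2.245

T ∝ √L, so T_B/T_A = √(L_B/L_A) = √(23.45/4.652) = 2.245.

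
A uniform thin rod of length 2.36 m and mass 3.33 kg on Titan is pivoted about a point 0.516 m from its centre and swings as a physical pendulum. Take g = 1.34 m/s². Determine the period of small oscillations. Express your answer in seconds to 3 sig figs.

6.46 s

For a physical pendulum T = 2π√(I/(mgd)), with d = 0.5160 m from pivot to centre of mass.
I_cm = mL²/12 = 3.33 × 2.36²/12 = 1.546 kg·m²; I = I_cm + md² = 1.546 + 3.33 × 0.5160² = 2.432 kg·m².
T = 2π√(2.432/(3.33 × 1.34 × 0.5160)) = 6.46 s.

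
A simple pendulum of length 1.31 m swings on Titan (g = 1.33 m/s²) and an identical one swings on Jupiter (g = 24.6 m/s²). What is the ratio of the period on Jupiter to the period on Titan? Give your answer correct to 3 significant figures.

0.233

T ∝ 1/√g, so T₂/T₁ = √(g₁/g₂) = √(1.33/24.6) = 0.233.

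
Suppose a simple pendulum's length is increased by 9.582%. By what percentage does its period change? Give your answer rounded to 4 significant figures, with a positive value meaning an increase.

4.681%

T ∝ √L, so T'/T = √(1.0958) = 1.0468.
Percentage change in T = (1.0468 − 1) × 100% = 4.681%.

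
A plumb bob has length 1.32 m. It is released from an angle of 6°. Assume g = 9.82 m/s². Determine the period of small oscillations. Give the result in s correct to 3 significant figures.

T = 2π√(L/g) = 2π√(1.32/9.82) = 2π × 0.3666 = 2.30 s.

2.30 s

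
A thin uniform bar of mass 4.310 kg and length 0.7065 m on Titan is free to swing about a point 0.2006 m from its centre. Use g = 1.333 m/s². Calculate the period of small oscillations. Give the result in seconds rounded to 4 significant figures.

For a physical pendulum T = 2π√(I/(mgd)), with d = 0.20060 m from pivot to centre of mass.
I_cm = mL²/12 = 4.310 × 0.7065²/12 = 0.17928 kg·m²; I = I_cm + md² = 0.17928 + 4.310 × 0.20060² = 0.35271 kg·m².
T = 2π√(0.35271/(4.310 × 1.333 × 0.20060)) = 3.476 s.

3.476 s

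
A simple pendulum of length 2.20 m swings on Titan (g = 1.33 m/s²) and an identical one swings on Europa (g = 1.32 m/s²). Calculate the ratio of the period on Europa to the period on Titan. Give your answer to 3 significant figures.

1.00

T ∝ 1/√g, so T₂/T₁ = √(g₁/g₂) = √(1.33/1.32) = 1.00.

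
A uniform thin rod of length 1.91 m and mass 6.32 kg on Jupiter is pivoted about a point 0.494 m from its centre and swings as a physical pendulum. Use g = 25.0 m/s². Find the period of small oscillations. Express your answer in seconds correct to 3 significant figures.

For a physical pendulum T = 2π√(I/(mgd)), with d = 0.4940 m from pivot to centre of mass.
I_cm = mL²/12 = 6.32 × 1.91²/12 = 1.921 kg·m²; I = I_cm + md² = 1.921 + 6.32 × 0.4940² = 3.464 kg·m².
T = 2π√(3.464/(6.32 × 25.0 × 0.4940)) = 1.32 s.

1.32 s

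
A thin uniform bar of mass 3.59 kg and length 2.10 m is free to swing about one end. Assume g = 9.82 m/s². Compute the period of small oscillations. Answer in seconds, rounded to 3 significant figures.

For a physical pendulum T = 2π√(I/(mgd)), with d = 1.050 m from pivot to centre of mass.
I_cm = mL²/12 = 3.59 × 2.10²/12 = 1.319 kg·m²; I = I_cm + md² = 1.319 + 3.59 × 1.050² = 5.277 kg·m².
T = 2π√(5.277/(3.59 × 9.82 × 1.050)) = 2.37 s.

2.37 s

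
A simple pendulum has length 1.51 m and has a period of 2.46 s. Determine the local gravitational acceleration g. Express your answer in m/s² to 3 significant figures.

9.85 m/s²

From T = 2π√(L/g), g = 4π²L/T² = 4π² × 1.51/2.460² = 9.85 m/s².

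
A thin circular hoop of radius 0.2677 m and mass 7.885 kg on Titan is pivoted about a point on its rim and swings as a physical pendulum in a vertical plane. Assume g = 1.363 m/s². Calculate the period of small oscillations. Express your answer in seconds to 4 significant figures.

3.938 s

I_cm = mr² = 0.56507 kg·m². The pivot is at distance d = 0.2677 m from the centre of mass.
By the parallel-axis theorem, I = I_cm + md² = 0.56507 + 0.56507 = 1.1301 kg·m².
T = 2π√(I/(mgd)) = 2π√(1.1301/(7.885 × 1.363 × 0.2677)) = 3.938 s.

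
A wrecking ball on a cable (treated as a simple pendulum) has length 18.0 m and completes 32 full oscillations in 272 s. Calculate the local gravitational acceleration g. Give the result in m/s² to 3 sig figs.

T = 272/32 = 8.500 s.
From T = 2π√(L/g), g = 4π²L/T² = 4π² × 18.0/8.500² = 9.84 m/s².

9.84 m/s²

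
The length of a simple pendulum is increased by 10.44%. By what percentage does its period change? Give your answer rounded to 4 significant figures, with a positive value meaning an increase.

T ∝ √L, so T'/T = √(1.1044) = 1.0509.
Percentage change in T = (1.0509 − 1) × 100% = 5.090%.

5.090%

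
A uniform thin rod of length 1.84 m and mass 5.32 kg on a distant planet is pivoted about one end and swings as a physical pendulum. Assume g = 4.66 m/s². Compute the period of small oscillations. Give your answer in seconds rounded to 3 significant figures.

3.22 s

For a physical pendulum T = 2π√(I/(mgd)), with d = 0.9200 m from pivot to centre of mass.
I_cm = mL²/12 = 5.32 × 1.84²/12 = 1.501 kg·m²; I = I_cm + md² = 1.501 + 5.32 × 0.9200² = 6.004 kg·m².
T = 2π√(6.004/(5.32 × 4.66 × 0.9200)) = 3.22 s.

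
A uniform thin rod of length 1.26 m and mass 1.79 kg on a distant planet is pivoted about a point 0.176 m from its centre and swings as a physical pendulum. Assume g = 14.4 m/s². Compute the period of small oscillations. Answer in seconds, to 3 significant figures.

1.59 s

For a physical pendulum T = 2π√(I/(mgd)), with d = 0.1760 m from pivot to centre of mass.
I_cm = mL²/12 = 1.79 × 1.26²/12 = 0.2368 kg·m²; I = I_cm + md² = 0.2368 + 1.79 × 0.1760² = 0.2923 kg·m².
T = 2π√(0.2923/(1.79 × 14.4 × 0.1760)) = 1.59 s.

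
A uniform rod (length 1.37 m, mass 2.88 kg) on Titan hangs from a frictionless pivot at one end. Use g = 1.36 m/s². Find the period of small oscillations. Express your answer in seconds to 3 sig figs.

5.15 s

For a physical pendulum T = 2π√(I/(mgd)), with d = 0.6850 m from pivot to centre of mass.
I_cm = mL²/12 = 2.88 × 1.37²/12 = 0.4505 kg·m²; I = I_cm + md² = 0.4505 + 2.88 × 0.6850² = 1.802 kg·m².
T = 2π√(1.802/(2.88 × 1.36 × 0.6850)) = 5.15 s.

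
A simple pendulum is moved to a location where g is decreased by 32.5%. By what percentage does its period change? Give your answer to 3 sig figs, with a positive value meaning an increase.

21.7%

T ∝ 1/√g, so T'/T = 1/√(0.6750) = 1.217.
Percentage change in T = (1.217 − 1) × 100% = 21.7%.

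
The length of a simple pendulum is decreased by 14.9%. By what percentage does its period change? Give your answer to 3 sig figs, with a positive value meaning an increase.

T ∝ √L, so T'/T = √(0.8510) = 0.9225.
Percentage change in T = (0.9225 − 1) × 100% = -7.75%.

-7.75%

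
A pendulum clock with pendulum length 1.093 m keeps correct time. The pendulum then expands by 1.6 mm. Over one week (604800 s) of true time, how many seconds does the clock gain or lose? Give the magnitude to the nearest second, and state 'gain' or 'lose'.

T ∝ √L, so T'/T = √(1.09460/1.093) = 1.00073.
In 604800 s of true time the clock registers 604800/1.00073 = 604357.8 s, so it loses 442 s.

lose 442 s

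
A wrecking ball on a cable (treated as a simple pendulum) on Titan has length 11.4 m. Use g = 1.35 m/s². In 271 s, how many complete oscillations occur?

14

T = 2π√(L/g) = 2π√(11.4/1.35) = 18.26 s.
Number of complete oscillations = ⌊271/18.26⌋ = ⌊14.84⌋ = 14.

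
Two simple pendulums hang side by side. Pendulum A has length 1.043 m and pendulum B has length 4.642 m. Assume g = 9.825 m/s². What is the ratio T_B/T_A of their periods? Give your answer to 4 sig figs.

2.110

T ∝ √L, so T_B/T_A = √(L_B/L_A) = √(4.642/1.043) = 2.110.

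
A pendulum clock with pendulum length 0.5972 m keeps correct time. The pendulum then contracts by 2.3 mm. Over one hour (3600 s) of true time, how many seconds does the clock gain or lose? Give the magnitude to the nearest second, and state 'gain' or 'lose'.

gain 7 s

T ∝ √L, so T'/T = √(0.59490/0.5972) = 0.998072.
In 3600 s of true time the clock registers 3600/0.998072 = 3607.0 s, so it gains 7 s.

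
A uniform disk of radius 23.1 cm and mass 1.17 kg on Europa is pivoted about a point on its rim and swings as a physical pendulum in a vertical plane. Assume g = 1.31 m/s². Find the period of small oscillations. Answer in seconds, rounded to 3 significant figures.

I_cm = ½mr² = 0.03122 kg·m². The pivot is at distance d = 0.231 m from the centre of mass.
By the parallel-axis theorem, I = I_cm + md² = 0.03122 + 0.06243 = 0.09365 kg·m².
T = 2π√(I/(mgd)) = 2π√(0.09365/(1.17 × 1.31 × 0.231)) = 3.23 s.

3.23 s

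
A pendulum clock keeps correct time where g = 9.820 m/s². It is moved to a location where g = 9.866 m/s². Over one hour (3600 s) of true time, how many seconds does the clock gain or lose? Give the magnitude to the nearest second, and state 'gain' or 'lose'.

gain 8 s

The clock's period scales as T ∝ 1/√g, so T'/T = √(9.820/9.866) = 0.997666.
In 3600 s of true time the clock registers 3600/0.997666 = 3608.4 s, so it gains 8 s.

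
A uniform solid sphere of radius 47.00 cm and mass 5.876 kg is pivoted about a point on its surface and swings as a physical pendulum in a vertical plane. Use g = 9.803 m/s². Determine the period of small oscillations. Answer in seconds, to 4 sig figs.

I_cm = (2/5)mr² = 0.51920 kg·m². The pivot is at distance d = 0.4700 m from the centre of mass.
By the parallel-axis theorem, I = I_cm + md² = 0.51920 + 1.2980 = 1.8172 kg·m².
T = 2π√(I/(mgd)) = 2π√(1.8172/(5.876 × 9.803 × 0.4700)) = 1.628 s.

1.628 s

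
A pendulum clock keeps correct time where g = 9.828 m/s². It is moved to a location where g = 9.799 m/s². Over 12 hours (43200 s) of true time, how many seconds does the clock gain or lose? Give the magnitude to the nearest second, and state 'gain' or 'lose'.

lose 64 s

The clock's period scales as T ∝ 1/√g, so T'/T = √(9.828/9.799) = 1.00148.
In 43200 s of true time the clock registers 43200/1.00148 = 43136.2 s, so it loses 64 s.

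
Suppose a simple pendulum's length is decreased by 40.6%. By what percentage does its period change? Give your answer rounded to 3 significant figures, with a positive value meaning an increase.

-22.9%

T ∝ √L, so T'/T = √(0.5940) = 0.7707.
Percentage change in T = (0.7707 − 1) × 100% = -22.9%.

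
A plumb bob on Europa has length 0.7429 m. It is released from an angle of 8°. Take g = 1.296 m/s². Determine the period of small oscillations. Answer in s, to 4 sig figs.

4.757 s

T = 2π√(L/g) = 2π√(0.7429/1.296) = 2π × 0.75712 = 4.757 s.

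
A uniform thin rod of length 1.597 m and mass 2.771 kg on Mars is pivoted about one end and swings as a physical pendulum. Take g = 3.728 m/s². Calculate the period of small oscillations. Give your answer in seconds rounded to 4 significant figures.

For a physical pendulum T = 2π√(I/(mgd)), with d = 0.79850 m from pivot to centre of mass.
I_cm = mL²/12 = 2.771 × 1.597²/12 = 0.58893 kg·m²; I = I_cm + md² = 0.58893 + 2.771 × 0.79850² = 2.3557 kg·m².
T = 2π√(2.3557/(2.771 × 3.728 × 0.79850)) = 3.358 s.

3.358 s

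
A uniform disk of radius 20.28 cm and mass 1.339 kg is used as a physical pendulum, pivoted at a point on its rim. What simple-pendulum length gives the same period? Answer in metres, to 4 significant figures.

The equivalent simple-pendulum length is L_eq = I/(md), where I is about the pivot and d = 0.20280 m.
I_cm = ½mR² = 0.027535 kg·m², so I = I_cm + md² = 0.027535 + 0.055070 = 0.082605 kg·m².
L_eq = 0.082605/(1.339 × 0.20280) = 0.3042 m.

0.3042 m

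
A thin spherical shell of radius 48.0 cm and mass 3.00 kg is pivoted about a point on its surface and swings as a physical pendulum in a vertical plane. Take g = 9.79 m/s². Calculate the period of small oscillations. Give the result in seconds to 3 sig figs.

1.80 s

I_cm = (2/3)mr² = 0.4608 kg·m². The pivot is at distance d = 0.480 m from the centre of mass.
By the parallel-axis theorem, I = I_cm + md² = 0.4608 + 0.6912 = 1.152 kg·m².
T = 2π√(I/(mgd)) = 2π√(1.152/(3.00 × 9.79 × 0.480)) = 1.80 s.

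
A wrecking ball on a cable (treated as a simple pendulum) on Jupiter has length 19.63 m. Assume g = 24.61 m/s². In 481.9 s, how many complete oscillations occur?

T = 2π√(L/g) = 2π√(19.63/24.61) = 5.6116 s.
Number of complete oscillations = ⌊481.9/5.6116⌋ = ⌊85.876⌋ = 85.

85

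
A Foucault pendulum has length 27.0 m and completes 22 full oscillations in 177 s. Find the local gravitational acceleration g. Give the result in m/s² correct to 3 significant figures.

T = 177/22 = 8.045 s.
From T = 2π√(L/g), g = 4π²L/T² = 4π² × 27.0/8.045² = 16.5 m/s².

16.5 m/s²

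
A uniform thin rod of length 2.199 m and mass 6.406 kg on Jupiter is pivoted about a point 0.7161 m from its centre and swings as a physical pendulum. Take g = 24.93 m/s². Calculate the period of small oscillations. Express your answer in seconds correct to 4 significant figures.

For a physical pendulum T = 2π√(I/(mgd)), with d = 0.71610 m from pivot to centre of mass.
I_cm = mL²/12 = 6.406 × 2.199²/12 = 2.5814 kg·m²; I = I_cm + md² = 2.5814 + 6.406 × 0.71610² = 5.8664 kg·m².
T = 2π√(5.8664/(6.406 × 24.93 × 0.71610)) = 1.423 s.

1.423 s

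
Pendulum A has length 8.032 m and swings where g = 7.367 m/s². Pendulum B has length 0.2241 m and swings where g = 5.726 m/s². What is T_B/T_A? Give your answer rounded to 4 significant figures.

0.1895

T = 2π√(L/g), so T_B/T_A = √((L_B/g_B)/(L_A/g_A)) = √((0.2241/5.726)/(8.032/7.367)) = 0.1895.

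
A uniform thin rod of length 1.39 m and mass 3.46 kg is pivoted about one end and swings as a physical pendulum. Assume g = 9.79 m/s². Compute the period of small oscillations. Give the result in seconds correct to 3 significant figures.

1.93 s

For a physical pendulum T = 2π√(I/(mgd)), with d = 0.6950 m from pivot to centre of mass.
I_cm = mL²/12 = 3.46 × 1.39²/12 = 0.5571 kg·m²; I = I_cm + md² = 0.5571 + 3.46 × 0.6950² = 2.228 kg·m².
T = 2π√(2.228/(3.46 × 9.79 × 0.6950)) = 1.93 s.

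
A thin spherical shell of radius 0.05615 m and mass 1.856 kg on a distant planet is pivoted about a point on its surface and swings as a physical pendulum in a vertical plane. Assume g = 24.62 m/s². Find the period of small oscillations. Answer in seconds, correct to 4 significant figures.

I_cm = (2/3)mr² = 0.0039011 kg·m². The pivot is at distance d = 0.05615 m from the centre of mass.
By the parallel-axis theorem, I = I_cm + md² = 0.0039011 + 0.0058516 = 0.0097527 kg·m².
T = 2π√(I/(mgd)) = 2π√(0.0097527/(1.856 × 24.62 × 0.05615)) = 0.3874 s.

0.3874 s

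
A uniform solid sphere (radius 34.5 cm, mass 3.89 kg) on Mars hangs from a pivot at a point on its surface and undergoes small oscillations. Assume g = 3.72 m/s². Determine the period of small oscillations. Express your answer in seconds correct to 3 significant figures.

I_cm = (2/5)mr² = 0.1852 kg·m². The pivot is at distance d = 0.345 m from the centre of mass.
By the parallel-axis theorem, I = I_cm + md² = 0.1852 + 0.4630 = 0.6482 kg·m².
T = 2π√(I/(mgd)) = 2π√(0.6482/(3.89 × 3.72 × 0.345)) = 2.26 s.

2.26 s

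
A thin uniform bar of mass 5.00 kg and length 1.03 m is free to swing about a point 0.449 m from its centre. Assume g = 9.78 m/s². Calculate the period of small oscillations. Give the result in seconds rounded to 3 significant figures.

1.61 s

For a physical pendulum T = 2π√(I/(mgd)), with d = 0.4490 m from pivot to centre of mass.
I_cm = mL²/12 = 5.00 × 1.03²/12 = 0.4420 kg·m²; I = I_cm + md² = 0.4420 + 5.00 × 0.4490² = 1.450 kg·m².
T = 2π√(1.450/(5.00 × 9.78 × 0.4490)) = 1.61 s.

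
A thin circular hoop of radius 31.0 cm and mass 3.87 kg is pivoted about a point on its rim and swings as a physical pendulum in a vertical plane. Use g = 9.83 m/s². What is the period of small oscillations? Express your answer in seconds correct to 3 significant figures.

I_cm = mr² = 0.3719 kg·m². The pivot is at distance d = 0.310 m from the centre of mass.
By the parallel-axis theorem, I = I_cm + md² = 0.3719 + 0.3719 = 0.7438 kg·m².
T = 2π√(I/(mgd)) = 2π√(0.7438/(3.87 × 9.83 × 0.310)) = 1.58 s.

1.58 s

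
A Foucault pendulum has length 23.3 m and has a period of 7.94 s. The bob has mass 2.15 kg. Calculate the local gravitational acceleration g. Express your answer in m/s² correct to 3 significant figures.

From T = 2π√(L/g), g = 4π²L/T² = 4π² × 23.3/7.940² = 14.6 m/s².

14.6 m/s²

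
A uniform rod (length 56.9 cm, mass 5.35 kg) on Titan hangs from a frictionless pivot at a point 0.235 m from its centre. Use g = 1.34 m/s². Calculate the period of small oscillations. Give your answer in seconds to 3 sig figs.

3.21 s

For a physical pendulum T = 2π√(I/(mgd)), with d = 0.2350 m from pivot to centre of mass.
I_cm = mL²/12 = 5.35 × 0.569²/12 = 0.1443 kg·m²; I = I_cm + md² = 0.1443 + 5.35 × 0.2350² = 0.4398 kg·m².
T = 2π√(0.4398/(5.35 × 1.34 × 0.2350)) = 3.21 s.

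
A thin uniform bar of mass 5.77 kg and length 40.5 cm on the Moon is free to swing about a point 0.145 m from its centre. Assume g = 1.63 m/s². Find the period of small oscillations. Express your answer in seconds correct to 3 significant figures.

For a physical pendulum T = 2π√(I/(mgd)), with d = 0.1450 m from pivot to centre of mass.
I_cm = mL²/12 = 5.77 × 0.405²/12 = 0.07887 kg·m²; I = I_cm + md² = 0.07887 + 5.77 × 0.1450² = 0.2002 kg·m².
T = 2π√(0.2002/(5.77 × 1.63 × 0.1450)) = 2.41 s.

2.41 s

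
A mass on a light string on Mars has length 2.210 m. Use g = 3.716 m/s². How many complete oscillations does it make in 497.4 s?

T = 2π√(L/g) = 2π√(2.210/3.716) = 4.8455 s.
Number of complete oscillations = ⌊497.4/4.8455⌋ = ⌊102.65⌋ = 102.

102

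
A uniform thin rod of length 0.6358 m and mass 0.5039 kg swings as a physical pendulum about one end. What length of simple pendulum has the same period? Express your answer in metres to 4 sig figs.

The equivalent simple-pendulum length is L_eq = I/(md), where I is about the pivot and d = 0.31790 m.
I_cm = (1/12)mL² = 0.016975 kg·m², so I = I_cm + md² = 0.016975 + 0.050924 = 0.067899 kg·m².
L_eq = 0.067899/(0.5039 × 0.31790) = 0.4239 m.

0.4239 m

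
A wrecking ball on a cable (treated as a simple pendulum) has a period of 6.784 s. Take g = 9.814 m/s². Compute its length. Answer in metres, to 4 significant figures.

11.44 m

From T = 2π√(L/g), L = gT²/(4π²) = 9.814 × 6.7840²/(4π²) = 11.44 m.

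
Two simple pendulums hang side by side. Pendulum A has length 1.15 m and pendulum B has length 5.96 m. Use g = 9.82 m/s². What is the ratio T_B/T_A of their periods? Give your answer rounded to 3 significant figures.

T ∝ √L, so T_B/T_A = √(L_B/L_A) = √(5.96/1.15) = 2.28.

2.28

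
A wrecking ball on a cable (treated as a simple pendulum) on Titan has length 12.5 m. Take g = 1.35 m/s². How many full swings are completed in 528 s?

27

T = 2π√(L/g) = 2π√(12.5/1.35) = 19.12 s.
Number of complete oscillations = ⌊528/19.12⌋ = ⌊27.62⌋ = 27.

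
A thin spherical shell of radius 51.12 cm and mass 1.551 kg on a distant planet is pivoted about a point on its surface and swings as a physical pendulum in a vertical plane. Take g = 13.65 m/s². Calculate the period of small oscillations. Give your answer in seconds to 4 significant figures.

1.570 s

I_cm = (2/3)mr² = 0.27021 kg·m². The pivot is at distance d = 0.5112 m from the centre of mass.
By the parallel-axis theorem, I = I_cm + md² = 0.27021 + 0.40532 = 0.67553 kg·m².
T = 2π√(I/(mgd)) = 2π√(0.67553/(1.551 × 13.65 × 0.5112)) = 1.570 s.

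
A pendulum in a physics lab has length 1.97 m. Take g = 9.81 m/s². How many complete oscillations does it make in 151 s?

T = 2π√(L/g) = 2π√(1.97/9.81) = 2.816 s.
Number of complete oscillations = ⌊151/2.816⌋ = ⌊53.63⌋ = 53.

53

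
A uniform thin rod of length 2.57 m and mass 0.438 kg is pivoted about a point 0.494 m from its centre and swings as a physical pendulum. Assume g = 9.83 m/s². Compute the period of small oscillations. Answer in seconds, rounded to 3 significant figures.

2.54 s

For a physical pendulum T = 2π√(I/(mgd)), with d = 0.4940 m from pivot to centre of mass.
I_cm = mL²/12 = 0.438 × 2.57²/12 = 0.2411 kg·m²; I = I_cm + md² = 0.2411 + 0.438 × 0.4940² = 0.3480 kg·m².
T = 2π√(0.3480/(0.438 × 9.83 × 0.4940)) = 2.54 s.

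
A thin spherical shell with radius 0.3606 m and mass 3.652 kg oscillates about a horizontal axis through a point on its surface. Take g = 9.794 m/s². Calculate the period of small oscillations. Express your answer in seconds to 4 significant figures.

1.556 s

I_cm = (2/3)mr² = 0.31659 kg·m². The pivot is at distance d = 0.3606 m from the centre of mass.
By the parallel-axis theorem, I = I_cm + md² = 0.31659 + 0.47488 = 0.79146 kg·m².
T = 2π√(I/(mgd)) = 2π√(0.79146/(3.652 × 9.794 × 0.3606)) = 1.556 s.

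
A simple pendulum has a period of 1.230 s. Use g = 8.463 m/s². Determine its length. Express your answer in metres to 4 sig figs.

From T = 2π√(L/g), L = gT²/(4π²) = 8.463 × 1.2300²/(4π²) = 0.3243 m.

0.3243 m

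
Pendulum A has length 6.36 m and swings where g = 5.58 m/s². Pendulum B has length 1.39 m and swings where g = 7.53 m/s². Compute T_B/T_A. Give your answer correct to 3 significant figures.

T = 2π√(L/g), so T_B/T_A = √((L_B/g_B)/(L_A/g_A)) = √((1.39/7.53)/(6.36/5.58)) = 0.402.

0.402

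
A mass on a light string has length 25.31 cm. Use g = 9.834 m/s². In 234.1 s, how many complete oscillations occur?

T = 2π√(L/g) = 2π√(0.2531/9.834) = 1.0080 s.
Number of complete oscillations = ⌊234.1/1.0080⌋ = ⌊232.24⌋ = 232.

232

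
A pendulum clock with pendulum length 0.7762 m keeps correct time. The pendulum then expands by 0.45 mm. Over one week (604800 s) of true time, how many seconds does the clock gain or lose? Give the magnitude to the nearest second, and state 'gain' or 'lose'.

lose 175 s

T ∝ √L, so T'/T = √(0.77665/0.7762) = 1.00029.
In 604800 s of true time the clock registers 604800/1.00029 = 604624.8 s, so it loses 175 s.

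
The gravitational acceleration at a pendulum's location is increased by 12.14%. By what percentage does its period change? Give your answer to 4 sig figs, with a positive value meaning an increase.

-5.568%

T ∝ 1/√g, so T'/T = 1/√(1.1214) = 0.94432.
Percentage change in T = (0.94432 − 1) × 100% = -5.568%.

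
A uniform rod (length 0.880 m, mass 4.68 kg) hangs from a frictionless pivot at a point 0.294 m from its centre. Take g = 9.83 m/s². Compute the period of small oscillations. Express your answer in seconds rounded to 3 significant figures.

1.44 s

For a physical pendulum T = 2π√(I/(mgd)), with d = 0.2940 m from pivot to centre of mass.
I_cm = mL²/12 = 4.68 × 0.880²/12 = 0.3020 kg·m²; I = I_cm + md² = 0.3020 + 4.68 × 0.2940² = 0.7065 kg·m².
T = 2π√(0.7065/(4.68 × 9.83 × 0.2940)) = 1.44 s.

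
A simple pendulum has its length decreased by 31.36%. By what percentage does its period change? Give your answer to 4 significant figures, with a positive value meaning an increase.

-17.15%

T ∝ √L, so T'/T = √(0.68640) = 0.82849.
Percentage change in T = (0.82849 − 1) × 100% = -17.15%.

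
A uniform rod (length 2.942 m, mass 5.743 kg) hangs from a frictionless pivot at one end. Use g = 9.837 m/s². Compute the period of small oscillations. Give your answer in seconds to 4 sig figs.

For a physical pendulum T = 2π√(I/(mgd)), with d = 1.4710 m from pivot to centre of mass.
I_cm = mL²/12 = 5.743 × 2.942²/12 = 4.1423 kg·m²; I = I_cm + md² = 4.1423 + 5.743 × 1.4710² = 16.569 kg·m².
T = 2π√(16.569/(5.743 × 9.837 × 1.4710)) = 2.806 s.

2.806 s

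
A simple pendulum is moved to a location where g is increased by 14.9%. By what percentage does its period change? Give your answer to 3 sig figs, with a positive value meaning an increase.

T ∝ 1/√g, so T'/T = 1/√(1.149) = 0.9329.
Percentage change in T = (0.9329 − 1) × 100% = -6.71%.

-6.71%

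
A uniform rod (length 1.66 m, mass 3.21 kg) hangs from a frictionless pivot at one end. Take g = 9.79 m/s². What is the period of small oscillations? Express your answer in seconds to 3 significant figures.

2.11 s

For a physical pendulum T = 2π√(I/(mgd)), with d = 0.8300 m from pivot to centre of mass.
I_cm = mL²/12 = 3.21 × 1.66²/12 = 0.7371 kg·m²; I = I_cm + md² = 0.7371 + 3.21 × 0.8300² = 2.948 kg·m².
T = 2π√(2.948/(3.21 × 9.79 × 0.8300)) = 2.11 s.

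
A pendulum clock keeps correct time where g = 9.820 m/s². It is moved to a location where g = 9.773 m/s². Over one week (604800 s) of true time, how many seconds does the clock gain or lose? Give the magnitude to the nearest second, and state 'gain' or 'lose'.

The clock's period scales as T ∝ 1/√g, so T'/T = √(9.820/9.773) = 1.00240.
In 604800 s of true time the clock registers 604800/1.00240 = 603350.9 s, so it loses 1449 s.

lose 1449 s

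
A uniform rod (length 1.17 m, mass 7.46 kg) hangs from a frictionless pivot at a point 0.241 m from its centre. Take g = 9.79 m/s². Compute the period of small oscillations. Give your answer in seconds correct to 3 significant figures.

For a physical pendulum T = 2π√(I/(mgd)), with d = 0.2410 m from pivot to centre of mass.
I_cm = mL²/12 = 7.46 × 1.17²/12 = 0.8510 kg·m²; I = I_cm + md² = 0.8510 + 7.46 × 0.2410² = 1.284 kg·m².
T = 2π√(1.284/(7.46 × 9.79 × 0.2410)) = 1.70 s.

1.70 s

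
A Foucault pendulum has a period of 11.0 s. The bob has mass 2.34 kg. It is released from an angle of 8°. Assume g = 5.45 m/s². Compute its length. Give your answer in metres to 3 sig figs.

From T = 2π√(L/g), L = gT²/(4π²) = 5.45 × 11.00²/(4π²) = 16.7 m.

16.7 m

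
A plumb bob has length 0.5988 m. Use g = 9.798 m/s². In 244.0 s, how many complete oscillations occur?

157

T = 2π√(L/g) = 2π√(0.5988/9.798) = 1.5533 s.
Number of complete oscillations = ⌊244.0/1.5533⌋ = ⌊157.09⌋ = 157.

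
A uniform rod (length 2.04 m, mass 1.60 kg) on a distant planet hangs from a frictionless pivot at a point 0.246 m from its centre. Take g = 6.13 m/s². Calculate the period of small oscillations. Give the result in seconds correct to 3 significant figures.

For a physical pendulum T = 2π√(I/(mgd)), with d = 0.2460 m from pivot to centre of mass.
I_cm = mL²/12 = 1.60 × 2.04²/12 = 0.5549 kg·m²; I = I_cm + md² = 0.5549 + 1.60 × 0.2460² = 0.6517 kg·m².
T = 2π√(0.6517/(1.60 × 6.13 × 0.2460)) = 3.27 s.

3.27 s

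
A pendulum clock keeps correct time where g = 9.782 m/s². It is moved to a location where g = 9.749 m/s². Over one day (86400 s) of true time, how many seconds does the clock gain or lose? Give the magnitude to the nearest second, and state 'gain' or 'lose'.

The clock's period scales as T ∝ 1/√g, so T'/T = √(9.782/9.749) = 1.00169.
In 86400 s of true time the clock registers 86400/1.00169 = 86254.1 s, so it loses 146 s.

lose 146 s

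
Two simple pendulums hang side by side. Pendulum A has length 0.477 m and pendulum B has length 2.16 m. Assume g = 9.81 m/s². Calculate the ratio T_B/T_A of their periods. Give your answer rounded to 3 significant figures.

T ∝ √L, so T_B/T_A = √(L_B/L_A) = √(2.16/0.477) = 2.13.

2.13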